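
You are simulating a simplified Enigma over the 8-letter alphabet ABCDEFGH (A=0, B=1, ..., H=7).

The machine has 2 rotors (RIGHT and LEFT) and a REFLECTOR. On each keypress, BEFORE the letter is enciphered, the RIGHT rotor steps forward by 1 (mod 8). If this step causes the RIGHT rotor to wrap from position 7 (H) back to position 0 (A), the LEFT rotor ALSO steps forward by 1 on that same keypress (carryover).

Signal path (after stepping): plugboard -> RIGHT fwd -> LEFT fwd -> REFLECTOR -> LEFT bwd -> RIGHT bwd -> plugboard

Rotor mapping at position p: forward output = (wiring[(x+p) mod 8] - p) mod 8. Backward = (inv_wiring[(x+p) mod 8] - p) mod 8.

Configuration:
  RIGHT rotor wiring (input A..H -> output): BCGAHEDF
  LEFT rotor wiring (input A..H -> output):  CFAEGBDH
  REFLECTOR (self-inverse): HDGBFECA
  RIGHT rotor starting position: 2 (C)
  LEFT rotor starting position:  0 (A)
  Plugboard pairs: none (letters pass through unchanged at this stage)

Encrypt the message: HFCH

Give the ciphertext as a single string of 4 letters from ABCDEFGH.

Answer: CEDA

Derivation:
Char 1 ('H'): step: R->3, L=0; H->plug->H->R->D->L->E->refl->F->L'->B->R'->C->plug->C
Char 2 ('F'): step: R->4, L=0; F->plug->F->R->G->L->D->refl->B->L'->F->R'->E->plug->E
Char 3 ('C'): step: R->5, L=0; C->plug->C->R->A->L->C->refl->G->L'->E->R'->D->plug->D
Char 4 ('H'): step: R->6, L=0; H->plug->H->R->G->L->D->refl->B->L'->F->R'->A->plug->A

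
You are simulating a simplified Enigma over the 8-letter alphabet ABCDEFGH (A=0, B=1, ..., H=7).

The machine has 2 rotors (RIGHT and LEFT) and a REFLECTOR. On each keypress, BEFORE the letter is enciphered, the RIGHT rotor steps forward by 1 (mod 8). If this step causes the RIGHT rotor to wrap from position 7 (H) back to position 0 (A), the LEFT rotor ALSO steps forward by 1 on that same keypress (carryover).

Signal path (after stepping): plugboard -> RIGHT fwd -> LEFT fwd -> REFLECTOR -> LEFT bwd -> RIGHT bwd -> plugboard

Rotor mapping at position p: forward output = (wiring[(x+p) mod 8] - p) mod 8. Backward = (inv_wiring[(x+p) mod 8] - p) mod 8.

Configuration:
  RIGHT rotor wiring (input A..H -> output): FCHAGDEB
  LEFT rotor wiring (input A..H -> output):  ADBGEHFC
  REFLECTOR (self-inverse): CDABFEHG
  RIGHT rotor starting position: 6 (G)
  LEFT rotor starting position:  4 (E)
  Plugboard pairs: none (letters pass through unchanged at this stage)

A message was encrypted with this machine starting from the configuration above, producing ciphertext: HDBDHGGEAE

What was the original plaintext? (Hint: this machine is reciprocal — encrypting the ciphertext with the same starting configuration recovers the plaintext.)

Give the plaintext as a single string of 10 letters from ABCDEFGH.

Answer: CHFHGFAGHD

Derivation:
Char 1 ('H'): step: R->7, L=4; H->plug->H->R->F->L->H->refl->G->L'->D->R'->C->plug->C
Char 2 ('D'): step: R->0, L->5 (L advanced); D->plug->D->R->A->L->C->refl->A->L'->B->R'->H->plug->H
Char 3 ('B'): step: R->1, L=5; B->plug->B->R->G->L->B->refl->D->L'->D->R'->F->plug->F
Char 4 ('D'): step: R->2, L=5; D->plug->D->R->B->L->A->refl->C->L'->A->R'->H->plug->H
Char 5 ('H'): step: R->3, L=5; H->plug->H->R->E->L->G->refl->H->L'->H->R'->G->plug->G
Char 6 ('G'): step: R->4, L=5; G->plug->G->R->D->L->D->refl->B->L'->G->R'->F->plug->F
Char 7 ('G'): step: R->5, L=5; G->plug->G->R->D->L->D->refl->B->L'->G->R'->A->plug->A
Char 8 ('E'): step: R->6, L=5; E->plug->E->R->B->L->A->refl->C->L'->A->R'->G->plug->G
Char 9 ('A'): step: R->7, L=5; A->plug->A->R->C->L->F->refl->E->L'->F->R'->H->plug->H
Char 10 ('E'): step: R->0, L->6 (L advanced); E->plug->E->R->G->L->G->refl->H->L'->A->R'->D->plug->D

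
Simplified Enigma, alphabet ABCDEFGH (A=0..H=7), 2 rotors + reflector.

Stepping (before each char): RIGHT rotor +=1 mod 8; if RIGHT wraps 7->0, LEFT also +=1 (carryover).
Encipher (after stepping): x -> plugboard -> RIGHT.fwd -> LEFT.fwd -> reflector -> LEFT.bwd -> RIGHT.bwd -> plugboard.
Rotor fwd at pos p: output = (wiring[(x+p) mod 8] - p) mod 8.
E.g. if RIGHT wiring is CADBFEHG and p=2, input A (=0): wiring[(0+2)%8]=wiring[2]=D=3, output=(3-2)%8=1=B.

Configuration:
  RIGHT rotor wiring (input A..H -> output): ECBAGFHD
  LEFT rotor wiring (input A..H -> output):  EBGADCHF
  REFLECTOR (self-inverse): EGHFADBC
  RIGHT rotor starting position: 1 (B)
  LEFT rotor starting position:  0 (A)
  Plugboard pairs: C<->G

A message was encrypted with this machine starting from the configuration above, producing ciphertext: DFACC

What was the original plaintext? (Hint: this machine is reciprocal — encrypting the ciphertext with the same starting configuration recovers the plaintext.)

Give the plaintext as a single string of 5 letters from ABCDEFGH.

Char 1 ('D'): step: R->2, L=0; D->plug->D->R->D->L->A->refl->E->L'->A->R'->H->plug->H
Char 2 ('F'): step: R->3, L=0; F->plug->F->R->B->L->B->refl->G->L'->C->R'->C->plug->G
Char 3 ('A'): step: R->4, L=0; A->plug->A->R->C->L->G->refl->B->L'->B->R'->B->plug->B
Char 4 ('C'): step: R->5, L=0; C->plug->G->R->D->L->A->refl->E->L'->A->R'->A->plug->A
Char 5 ('C'): step: R->6, L=0; C->plug->G->R->A->L->E->refl->A->L'->D->R'->E->plug->E

Answer: HGBAE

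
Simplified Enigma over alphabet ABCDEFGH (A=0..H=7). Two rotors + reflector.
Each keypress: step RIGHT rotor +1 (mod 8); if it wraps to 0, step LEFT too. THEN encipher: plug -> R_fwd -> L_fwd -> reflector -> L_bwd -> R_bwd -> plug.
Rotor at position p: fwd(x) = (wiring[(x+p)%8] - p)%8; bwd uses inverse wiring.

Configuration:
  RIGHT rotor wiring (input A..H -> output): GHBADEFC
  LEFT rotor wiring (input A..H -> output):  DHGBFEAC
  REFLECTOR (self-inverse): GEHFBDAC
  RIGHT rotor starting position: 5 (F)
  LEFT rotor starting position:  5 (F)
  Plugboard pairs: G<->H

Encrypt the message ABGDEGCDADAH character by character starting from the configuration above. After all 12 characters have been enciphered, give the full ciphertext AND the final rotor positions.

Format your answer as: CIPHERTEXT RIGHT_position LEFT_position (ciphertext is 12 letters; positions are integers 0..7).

Char 1 ('A'): step: R->6, L=5; A->plug->A->R->H->L->A->refl->G->L'->D->R'->E->plug->E
Char 2 ('B'): step: R->7, L=5; B->plug->B->R->H->L->A->refl->G->L'->D->R'->A->plug->A
Char 3 ('G'): step: R->0, L->6 (L advanced); G->plug->H->R->C->L->F->refl->D->L'->F->R'->G->plug->H
Char 4 ('D'): step: R->1, L=6; D->plug->D->R->C->L->F->refl->D->L'->F->R'->H->plug->G
Char 5 ('E'): step: R->2, L=6; E->plug->E->R->D->L->B->refl->E->L'->B->R'->C->plug->C
Char 6 ('G'): step: R->3, L=6; G->plug->H->R->G->L->H->refl->C->L'->A->R'->B->plug->B
Char 7 ('C'): step: R->4, L=6; C->plug->C->R->B->L->E->refl->B->L'->D->R'->F->plug->F
Char 8 ('D'): step: R->5, L=6; D->plug->D->R->B->L->E->refl->B->L'->D->R'->G->plug->H
Char 9 ('A'): step: R->6, L=6; A->plug->A->R->H->L->G->refl->A->L'->E->R'->B->plug->B
Char 10 ('D'): step: R->7, L=6; D->plug->D->R->C->L->F->refl->D->L'->F->R'->G->plug->H
Char 11 ('A'): step: R->0, L->7 (L advanced); A->plug->A->R->G->L->F->refl->D->L'->A->R'->D->plug->D
Char 12 ('H'): step: R->1, L=7; H->plug->G->R->B->L->E->refl->B->L'->H->R'->C->plug->C
Final: ciphertext=EAHGCBFHBHDC, RIGHT=1, LEFT=7

Answer: EAHGCBFHBHDC 1 7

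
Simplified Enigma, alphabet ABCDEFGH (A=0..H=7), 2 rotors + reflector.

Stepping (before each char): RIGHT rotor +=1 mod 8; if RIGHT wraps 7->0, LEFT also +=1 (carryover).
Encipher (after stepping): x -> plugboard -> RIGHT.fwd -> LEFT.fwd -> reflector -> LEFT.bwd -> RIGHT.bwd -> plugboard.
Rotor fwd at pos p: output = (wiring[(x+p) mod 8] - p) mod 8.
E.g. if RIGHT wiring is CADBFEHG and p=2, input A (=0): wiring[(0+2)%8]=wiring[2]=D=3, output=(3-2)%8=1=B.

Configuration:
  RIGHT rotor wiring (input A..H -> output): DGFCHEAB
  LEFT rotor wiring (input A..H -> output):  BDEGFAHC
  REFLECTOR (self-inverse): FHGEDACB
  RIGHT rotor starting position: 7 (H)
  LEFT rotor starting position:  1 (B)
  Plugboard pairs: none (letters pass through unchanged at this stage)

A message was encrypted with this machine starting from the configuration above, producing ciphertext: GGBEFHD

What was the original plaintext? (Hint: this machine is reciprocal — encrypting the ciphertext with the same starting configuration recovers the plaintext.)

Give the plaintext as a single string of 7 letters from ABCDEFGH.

Char 1 ('G'): step: R->0, L->2 (L advanced); G->plug->G->R->A->L->C->refl->G->L'->D->R'->A->plug->A
Char 2 ('G'): step: R->1, L=2; G->plug->G->R->A->L->C->refl->G->L'->D->R'->E->plug->E
Char 3 ('B'): step: R->2, L=2; B->plug->B->R->A->L->C->refl->G->L'->D->R'->A->plug->A
Char 4 ('E'): step: R->3, L=2; E->plug->E->R->G->L->H->refl->B->L'->H->R'->A->plug->A
Char 5 ('F'): step: R->4, L=2; F->plug->F->R->C->L->D->refl->E->L'->B->R'->G->plug->G
Char 6 ('H'): step: R->5, L=2; H->plug->H->R->C->L->D->refl->E->L'->B->R'->E->plug->E
Char 7 ('D'): step: R->6, L=2; D->plug->D->R->A->L->C->refl->G->L'->D->R'->B->plug->B

Answer: AEAAGEB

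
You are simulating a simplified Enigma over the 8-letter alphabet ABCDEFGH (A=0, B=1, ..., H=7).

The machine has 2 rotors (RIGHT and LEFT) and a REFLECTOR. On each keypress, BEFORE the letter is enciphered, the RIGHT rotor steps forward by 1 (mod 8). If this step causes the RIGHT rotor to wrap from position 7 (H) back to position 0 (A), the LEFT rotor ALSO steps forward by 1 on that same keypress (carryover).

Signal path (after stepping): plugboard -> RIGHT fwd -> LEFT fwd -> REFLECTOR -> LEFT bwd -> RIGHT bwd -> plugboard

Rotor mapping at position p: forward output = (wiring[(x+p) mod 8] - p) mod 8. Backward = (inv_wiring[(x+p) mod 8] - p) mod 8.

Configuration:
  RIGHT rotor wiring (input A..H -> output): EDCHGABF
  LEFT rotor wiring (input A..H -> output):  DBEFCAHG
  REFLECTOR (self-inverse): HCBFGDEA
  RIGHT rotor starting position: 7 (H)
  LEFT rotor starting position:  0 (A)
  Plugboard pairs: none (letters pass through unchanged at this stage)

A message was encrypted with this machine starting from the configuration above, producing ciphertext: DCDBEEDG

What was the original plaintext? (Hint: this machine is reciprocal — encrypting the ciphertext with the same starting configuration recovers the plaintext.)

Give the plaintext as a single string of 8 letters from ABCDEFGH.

Answer: BBHHBHHA

Derivation:
Char 1 ('D'): step: R->0, L->1 (L advanced); D->plug->D->R->H->L->C->refl->B->L'->D->R'->B->plug->B
Char 2 ('C'): step: R->1, L=1; C->plug->C->R->G->L->F->refl->D->L'->B->R'->B->plug->B
Char 3 ('D'): step: R->2, L=1; D->plug->D->R->G->L->F->refl->D->L'->B->R'->H->plug->H
Char 4 ('B'): step: R->3, L=1; B->plug->B->R->D->L->B->refl->C->L'->H->R'->H->plug->H
Char 5 ('E'): step: R->4, L=1; E->plug->E->R->A->L->A->refl->H->L'->E->R'->B->plug->B
Char 6 ('E'): step: R->5, L=1; E->plug->E->R->G->L->F->refl->D->L'->B->R'->H->plug->H
Char 7 ('D'): step: R->6, L=1; D->plug->D->R->F->L->G->refl->E->L'->C->R'->H->plug->H
Char 8 ('G'): step: R->7, L=1; G->plug->G->R->B->L->D->refl->F->L'->G->R'->A->plug->A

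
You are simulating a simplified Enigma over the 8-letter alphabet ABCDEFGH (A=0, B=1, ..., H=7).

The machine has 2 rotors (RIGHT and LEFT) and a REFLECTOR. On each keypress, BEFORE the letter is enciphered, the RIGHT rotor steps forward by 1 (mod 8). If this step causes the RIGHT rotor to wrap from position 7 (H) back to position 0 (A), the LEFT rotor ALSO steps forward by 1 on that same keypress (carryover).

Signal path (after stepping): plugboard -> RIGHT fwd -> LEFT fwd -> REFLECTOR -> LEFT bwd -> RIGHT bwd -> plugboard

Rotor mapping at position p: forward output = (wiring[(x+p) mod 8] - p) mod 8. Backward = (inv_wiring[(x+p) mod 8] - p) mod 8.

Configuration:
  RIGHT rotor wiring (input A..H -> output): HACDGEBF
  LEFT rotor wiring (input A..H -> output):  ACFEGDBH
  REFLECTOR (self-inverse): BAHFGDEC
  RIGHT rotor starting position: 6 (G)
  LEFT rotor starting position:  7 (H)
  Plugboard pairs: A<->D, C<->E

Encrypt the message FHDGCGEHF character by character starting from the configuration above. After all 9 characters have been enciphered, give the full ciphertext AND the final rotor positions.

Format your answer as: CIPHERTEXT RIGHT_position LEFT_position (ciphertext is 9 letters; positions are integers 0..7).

Answer: GEBAGBGGE 7 0

Derivation:
Char 1 ('F'): step: R->7, L=7; F->plug->F->R->H->L->C->refl->H->L'->F->R'->G->plug->G
Char 2 ('H'): step: R->0, L->0 (L advanced); H->plug->H->R->F->L->D->refl->F->L'->C->R'->C->plug->E
Char 3 ('D'): step: R->1, L=0; D->plug->A->R->H->L->H->refl->C->L'->B->R'->B->plug->B
Char 4 ('G'): step: R->2, L=0; G->plug->G->R->F->L->D->refl->F->L'->C->R'->D->plug->A
Char 5 ('C'): step: R->3, L=0; C->plug->E->R->C->L->F->refl->D->L'->F->R'->G->plug->G
Char 6 ('G'): step: R->4, L=0; G->plug->G->R->G->L->B->refl->A->L'->A->R'->B->plug->B
Char 7 ('E'): step: R->5, L=0; E->plug->C->R->A->L->A->refl->B->L'->G->R'->G->plug->G
Char 8 ('H'): step: R->6, L=0; H->plug->H->R->G->L->B->refl->A->L'->A->R'->G->plug->G
Char 9 ('F'): step: R->7, L=0; F->plug->F->R->H->L->H->refl->C->L'->B->R'->C->plug->E
Final: ciphertext=GEBAGBGGE, RIGHT=7, LEFT=0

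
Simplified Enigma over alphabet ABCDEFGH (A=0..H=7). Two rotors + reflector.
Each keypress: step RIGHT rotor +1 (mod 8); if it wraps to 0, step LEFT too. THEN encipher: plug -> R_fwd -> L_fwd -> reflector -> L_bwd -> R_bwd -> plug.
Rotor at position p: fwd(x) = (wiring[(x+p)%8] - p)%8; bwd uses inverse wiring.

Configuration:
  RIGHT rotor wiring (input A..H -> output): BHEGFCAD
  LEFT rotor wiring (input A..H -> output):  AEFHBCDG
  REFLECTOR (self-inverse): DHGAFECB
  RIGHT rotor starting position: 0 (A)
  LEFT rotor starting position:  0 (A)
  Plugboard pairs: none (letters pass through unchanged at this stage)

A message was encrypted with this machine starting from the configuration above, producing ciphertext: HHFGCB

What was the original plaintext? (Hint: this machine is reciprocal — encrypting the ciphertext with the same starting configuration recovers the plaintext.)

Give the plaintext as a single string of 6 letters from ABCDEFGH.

Char 1 ('H'): step: R->1, L=0; H->plug->H->R->A->L->A->refl->D->L'->G->R'->A->plug->A
Char 2 ('H'): step: R->2, L=0; H->plug->H->R->F->L->C->refl->G->L'->H->R'->G->plug->G
Char 3 ('F'): step: R->3, L=0; F->plug->F->R->G->L->D->refl->A->L'->A->R'->E->plug->E
Char 4 ('G'): step: R->4, L=0; G->plug->G->R->A->L->A->refl->D->L'->G->R'->B->plug->B
Char 5 ('C'): step: R->5, L=0; C->plug->C->R->G->L->D->refl->A->L'->A->R'->H->plug->H
Char 6 ('B'): step: R->6, L=0; B->plug->B->R->F->L->C->refl->G->L'->H->R'->G->plug->G

Answer: AGEBHG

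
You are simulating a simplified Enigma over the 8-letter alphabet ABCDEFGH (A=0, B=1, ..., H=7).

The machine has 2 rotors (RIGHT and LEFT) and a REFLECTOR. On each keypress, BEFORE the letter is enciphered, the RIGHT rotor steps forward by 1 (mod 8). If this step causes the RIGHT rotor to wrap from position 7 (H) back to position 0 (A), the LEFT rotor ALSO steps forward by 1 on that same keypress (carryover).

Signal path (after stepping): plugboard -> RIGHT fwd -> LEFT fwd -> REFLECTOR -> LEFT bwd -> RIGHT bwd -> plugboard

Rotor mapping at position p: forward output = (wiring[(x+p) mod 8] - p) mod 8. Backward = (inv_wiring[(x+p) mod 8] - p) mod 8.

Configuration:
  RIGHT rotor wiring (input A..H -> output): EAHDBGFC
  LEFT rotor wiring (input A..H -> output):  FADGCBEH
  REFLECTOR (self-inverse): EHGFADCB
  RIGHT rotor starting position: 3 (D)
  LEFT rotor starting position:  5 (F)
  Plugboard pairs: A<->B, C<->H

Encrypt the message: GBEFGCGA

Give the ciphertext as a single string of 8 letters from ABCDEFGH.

Char 1 ('G'): step: R->4, L=5; G->plug->G->R->D->L->A->refl->E->L'->A->R'->E->plug->E
Char 2 ('B'): step: R->5, L=5; B->plug->A->R->B->L->H->refl->B->L'->G->R'->G->plug->G
Char 3 ('E'): step: R->6, L=5; E->plug->E->R->B->L->H->refl->B->L'->G->R'->C->plug->H
Char 4 ('F'): step: R->7, L=5; F->plug->F->R->C->L->C->refl->G->L'->F->R'->B->plug->A
Char 5 ('G'): step: R->0, L->6 (L advanced); G->plug->G->R->F->L->A->refl->E->L'->G->R'->F->plug->F
Char 6 ('C'): step: R->1, L=6; C->plug->H->R->D->L->C->refl->G->L'->A->R'->D->plug->D
Char 7 ('G'): step: R->2, L=6; G->plug->G->R->C->L->H->refl->B->L'->B->R'->B->plug->A
Char 8 ('A'): step: R->3, L=6; A->plug->B->R->G->L->E->refl->A->L'->F->R'->G->plug->G

Answer: EGHAFDAG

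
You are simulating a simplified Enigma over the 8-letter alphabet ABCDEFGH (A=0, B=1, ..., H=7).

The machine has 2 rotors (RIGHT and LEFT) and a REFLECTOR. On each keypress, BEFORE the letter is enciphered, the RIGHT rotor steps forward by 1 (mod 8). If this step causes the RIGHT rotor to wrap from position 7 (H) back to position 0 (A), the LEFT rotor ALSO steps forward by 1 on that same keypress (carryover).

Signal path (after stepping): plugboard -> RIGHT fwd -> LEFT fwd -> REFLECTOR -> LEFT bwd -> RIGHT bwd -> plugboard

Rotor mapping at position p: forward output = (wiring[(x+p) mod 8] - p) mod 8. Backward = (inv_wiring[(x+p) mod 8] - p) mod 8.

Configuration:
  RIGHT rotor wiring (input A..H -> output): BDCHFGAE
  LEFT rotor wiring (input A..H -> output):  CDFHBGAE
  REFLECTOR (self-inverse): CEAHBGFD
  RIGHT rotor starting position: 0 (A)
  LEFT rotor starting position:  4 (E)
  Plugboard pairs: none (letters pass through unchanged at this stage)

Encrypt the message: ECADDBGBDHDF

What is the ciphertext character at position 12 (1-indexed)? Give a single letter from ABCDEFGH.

Char 1 ('E'): step: R->1, L=4; E->plug->E->R->F->L->H->refl->D->L'->H->R'->F->plug->F
Char 2 ('C'): step: R->2, L=4; C->plug->C->R->D->L->A->refl->C->L'->B->R'->H->plug->H
Char 3 ('A'): step: R->3, L=4; A->plug->A->R->E->L->G->refl->F->L'->A->R'->G->plug->G
Char 4 ('D'): step: R->4, L=4; D->plug->D->R->A->L->F->refl->G->L'->E->R'->C->plug->C
Char 5 ('D'): step: R->5, L=4; D->plug->D->R->E->L->G->refl->F->L'->A->R'->H->plug->H
Char 6 ('B'): step: R->6, L=4; B->plug->B->R->G->L->B->refl->E->L'->C->R'->A->plug->A
Char 7 ('G'): step: R->7, L=4; G->plug->G->R->H->L->D->refl->H->L'->F->R'->A->plug->A
Char 8 ('B'): step: R->0, L->5 (L advanced); B->plug->B->R->D->L->F->refl->G->L'->E->R'->H->plug->H
Char 9 ('D'): step: R->1, L=5; D->plug->D->R->E->L->G->refl->F->L'->D->R'->G->plug->G
Char 10 ('H'): step: R->2, L=5; H->plug->H->R->B->L->D->refl->H->L'->C->R'->F->plug->F
Char 11 ('D'): step: R->3, L=5; D->plug->D->R->F->L->A->refl->C->L'->G->R'->F->plug->F
Char 12 ('F'): step: R->4, L=5; F->plug->F->R->H->L->E->refl->B->L'->A->R'->D->plug->D

D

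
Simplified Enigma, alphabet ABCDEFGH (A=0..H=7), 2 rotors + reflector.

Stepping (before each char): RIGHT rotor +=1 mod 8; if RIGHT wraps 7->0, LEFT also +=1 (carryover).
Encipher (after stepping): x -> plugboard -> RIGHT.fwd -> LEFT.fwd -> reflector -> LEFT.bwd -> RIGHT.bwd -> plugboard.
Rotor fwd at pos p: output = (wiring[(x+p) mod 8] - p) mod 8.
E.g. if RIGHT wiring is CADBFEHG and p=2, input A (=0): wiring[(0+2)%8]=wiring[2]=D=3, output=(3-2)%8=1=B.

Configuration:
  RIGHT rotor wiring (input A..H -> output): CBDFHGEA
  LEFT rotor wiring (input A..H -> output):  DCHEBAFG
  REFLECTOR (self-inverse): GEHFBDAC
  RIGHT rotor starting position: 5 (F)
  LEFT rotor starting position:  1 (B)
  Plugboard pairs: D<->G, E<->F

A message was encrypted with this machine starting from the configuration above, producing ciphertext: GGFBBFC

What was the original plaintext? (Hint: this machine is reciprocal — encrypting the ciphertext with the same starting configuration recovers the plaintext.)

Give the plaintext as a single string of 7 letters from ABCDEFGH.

Char 1 ('G'): step: R->6, L=1; G->plug->D->R->D->L->A->refl->G->L'->B->R'->G->plug->D
Char 2 ('G'): step: R->7, L=1; G->plug->D->R->E->L->H->refl->C->L'->H->R'->G->plug->D
Char 3 ('F'): step: R->0, L->2 (L advanced); F->plug->E->R->H->L->A->refl->G->L'->D->R'->C->plug->C
Char 4 ('B'): step: R->1, L=2; B->plug->B->R->C->L->H->refl->C->L'->B->R'->H->plug->H
Char 5 ('B'): step: R->2, L=2; B->plug->B->R->D->L->G->refl->A->L'->H->R'->H->plug->H
Char 6 ('F'): step: R->3, L=2; F->plug->E->R->F->L->E->refl->B->L'->G->R'->G->plug->D
Char 7 ('C'): step: R->4, L=2; C->plug->C->R->A->L->F->refl->D->L'->E->R'->D->plug->G

Answer: DDCHHDG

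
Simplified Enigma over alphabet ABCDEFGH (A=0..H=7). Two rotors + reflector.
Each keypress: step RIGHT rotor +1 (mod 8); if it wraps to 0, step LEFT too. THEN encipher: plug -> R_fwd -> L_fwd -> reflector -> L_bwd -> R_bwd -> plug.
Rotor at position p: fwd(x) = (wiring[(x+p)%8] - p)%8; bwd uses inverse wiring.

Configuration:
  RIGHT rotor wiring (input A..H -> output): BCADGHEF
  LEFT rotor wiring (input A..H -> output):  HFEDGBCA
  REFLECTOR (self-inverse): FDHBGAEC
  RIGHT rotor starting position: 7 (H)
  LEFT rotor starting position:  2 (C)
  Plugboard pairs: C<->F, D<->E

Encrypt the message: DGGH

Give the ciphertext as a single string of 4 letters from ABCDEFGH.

Char 1 ('D'): step: R->0, L->3 (L advanced); D->plug->E->R->G->L->C->refl->H->L'->D->R'->D->plug->E
Char 2 ('G'): step: R->1, L=3; G->plug->G->R->E->L->F->refl->A->L'->A->R'->H->plug->H
Char 3 ('G'): step: R->2, L=3; G->plug->G->R->H->L->B->refl->D->L'->B->R'->B->plug->B
Char 4 ('H'): step: R->3, L=3; H->plug->H->R->F->L->E->refl->G->L'->C->R'->E->plug->D

Answer: EHBD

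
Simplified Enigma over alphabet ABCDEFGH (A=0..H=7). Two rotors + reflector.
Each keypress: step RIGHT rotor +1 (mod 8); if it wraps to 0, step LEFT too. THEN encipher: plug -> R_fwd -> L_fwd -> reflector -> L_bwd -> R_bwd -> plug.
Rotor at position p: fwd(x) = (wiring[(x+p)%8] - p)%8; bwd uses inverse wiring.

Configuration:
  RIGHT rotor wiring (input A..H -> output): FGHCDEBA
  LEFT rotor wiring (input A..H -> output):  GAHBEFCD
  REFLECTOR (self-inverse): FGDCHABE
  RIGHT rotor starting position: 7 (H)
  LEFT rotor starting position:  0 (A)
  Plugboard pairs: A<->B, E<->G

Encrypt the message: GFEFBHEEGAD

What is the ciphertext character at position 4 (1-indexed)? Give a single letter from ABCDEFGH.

Char 1 ('G'): step: R->0, L->1 (L advanced); G->plug->E->R->D->L->D->refl->C->L'->G->R'->B->plug->A
Char 2 ('F'): step: R->1, L=1; F->plug->F->R->A->L->H->refl->E->L'->E->R'->H->plug->H
Char 3 ('E'): step: R->2, L=1; E->plug->G->R->D->L->D->refl->C->L'->G->R'->F->plug->F
Char 4 ('F'): step: R->3, L=1; F->plug->F->R->C->L->A->refl->F->L'->H->R'->A->plug->B

B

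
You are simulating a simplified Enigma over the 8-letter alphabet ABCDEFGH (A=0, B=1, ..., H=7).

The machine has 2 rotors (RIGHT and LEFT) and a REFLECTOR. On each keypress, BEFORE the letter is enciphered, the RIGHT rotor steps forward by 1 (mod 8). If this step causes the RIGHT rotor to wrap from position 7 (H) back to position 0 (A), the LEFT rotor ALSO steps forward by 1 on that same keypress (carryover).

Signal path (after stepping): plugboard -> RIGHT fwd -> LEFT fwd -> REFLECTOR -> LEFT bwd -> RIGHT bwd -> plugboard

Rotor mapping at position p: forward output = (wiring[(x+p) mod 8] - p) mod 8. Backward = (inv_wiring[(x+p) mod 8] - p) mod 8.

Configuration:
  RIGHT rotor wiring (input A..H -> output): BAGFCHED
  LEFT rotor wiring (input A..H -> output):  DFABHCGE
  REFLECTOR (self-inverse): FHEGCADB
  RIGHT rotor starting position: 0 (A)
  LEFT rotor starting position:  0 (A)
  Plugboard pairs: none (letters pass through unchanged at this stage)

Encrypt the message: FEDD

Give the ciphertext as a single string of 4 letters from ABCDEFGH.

Answer: CFAE

Derivation:
Char 1 ('F'): step: R->1, L=0; F->plug->F->R->D->L->B->refl->H->L'->E->R'->C->plug->C
Char 2 ('E'): step: R->2, L=0; E->plug->E->R->C->L->A->refl->F->L'->B->R'->F->plug->F
Char 3 ('D'): step: R->3, L=0; D->plug->D->R->B->L->F->refl->A->L'->C->R'->A->plug->A
Char 4 ('D'): step: R->4, L=0; D->plug->D->R->H->L->E->refl->C->L'->F->R'->E->plug->E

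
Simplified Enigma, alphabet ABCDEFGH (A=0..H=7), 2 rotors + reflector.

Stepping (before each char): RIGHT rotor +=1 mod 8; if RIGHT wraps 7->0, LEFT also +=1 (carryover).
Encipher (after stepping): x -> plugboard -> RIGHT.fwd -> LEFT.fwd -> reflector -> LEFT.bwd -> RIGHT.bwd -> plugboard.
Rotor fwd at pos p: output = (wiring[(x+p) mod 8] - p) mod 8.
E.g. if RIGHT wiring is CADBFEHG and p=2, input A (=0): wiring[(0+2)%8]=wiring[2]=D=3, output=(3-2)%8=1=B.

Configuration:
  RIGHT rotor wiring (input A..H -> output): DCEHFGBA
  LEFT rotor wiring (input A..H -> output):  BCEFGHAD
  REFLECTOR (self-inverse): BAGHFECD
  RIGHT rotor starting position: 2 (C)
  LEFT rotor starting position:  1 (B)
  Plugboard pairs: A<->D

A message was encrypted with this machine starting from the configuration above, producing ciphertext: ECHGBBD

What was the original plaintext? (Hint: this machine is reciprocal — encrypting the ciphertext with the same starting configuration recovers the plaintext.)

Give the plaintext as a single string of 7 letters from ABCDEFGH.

Char 1 ('E'): step: R->3, L=1; E->plug->E->R->F->L->H->refl->D->L'->B->R'->H->plug->H
Char 2 ('C'): step: R->4, L=1; C->plug->C->R->F->L->H->refl->D->L'->B->R'->A->plug->D
Char 3 ('H'): step: R->5, L=1; H->plug->H->R->A->L->B->refl->A->L'->H->R'->F->plug->F
Char 4 ('G'): step: R->6, L=1; G->plug->G->R->H->L->A->refl->B->L'->A->R'->H->plug->H
Char 5 ('B'): step: R->7, L=1; B->plug->B->R->E->L->G->refl->C->L'->G->R'->F->plug->F
Char 6 ('B'): step: R->0, L->2 (L advanced); B->plug->B->R->C->L->E->refl->F->L'->D->R'->A->plug->D
Char 7 ('D'): step: R->1, L=2; D->plug->A->R->B->L->D->refl->H->L'->G->R'->C->plug->C

Answer: HDFHFDC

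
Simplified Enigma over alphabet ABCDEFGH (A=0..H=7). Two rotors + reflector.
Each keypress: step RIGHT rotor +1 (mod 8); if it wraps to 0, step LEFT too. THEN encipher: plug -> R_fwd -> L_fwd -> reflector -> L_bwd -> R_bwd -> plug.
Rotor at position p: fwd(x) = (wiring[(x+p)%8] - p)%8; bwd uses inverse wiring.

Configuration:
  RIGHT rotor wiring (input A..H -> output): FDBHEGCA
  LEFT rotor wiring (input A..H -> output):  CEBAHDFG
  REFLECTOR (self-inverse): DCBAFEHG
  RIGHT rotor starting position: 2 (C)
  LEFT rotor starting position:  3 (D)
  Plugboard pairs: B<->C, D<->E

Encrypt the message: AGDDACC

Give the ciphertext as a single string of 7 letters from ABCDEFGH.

Answer: FFBGDGD

Derivation:
Char 1 ('A'): step: R->3, L=3; A->plug->A->R->E->L->D->refl->A->L'->C->R'->F->plug->F
Char 2 ('G'): step: R->4, L=3; G->plug->G->R->F->L->H->refl->G->L'->H->R'->F->plug->F
Char 3 ('D'): step: R->5, L=3; D->plug->E->R->G->L->B->refl->C->L'->D->R'->C->plug->B
Char 4 ('D'): step: R->6, L=3; D->plug->E->R->D->L->C->refl->B->L'->G->R'->G->plug->G
Char 5 ('A'): step: R->7, L=3; A->plug->A->R->B->L->E->refl->F->L'->A->R'->E->plug->D
Char 6 ('C'): step: R->0, L->4 (L advanced); C->plug->B->R->D->L->C->refl->B->L'->C->R'->G->plug->G
Char 7 ('C'): step: R->1, L=4; C->plug->B->R->A->L->D->refl->A->L'->F->R'->E->plug->D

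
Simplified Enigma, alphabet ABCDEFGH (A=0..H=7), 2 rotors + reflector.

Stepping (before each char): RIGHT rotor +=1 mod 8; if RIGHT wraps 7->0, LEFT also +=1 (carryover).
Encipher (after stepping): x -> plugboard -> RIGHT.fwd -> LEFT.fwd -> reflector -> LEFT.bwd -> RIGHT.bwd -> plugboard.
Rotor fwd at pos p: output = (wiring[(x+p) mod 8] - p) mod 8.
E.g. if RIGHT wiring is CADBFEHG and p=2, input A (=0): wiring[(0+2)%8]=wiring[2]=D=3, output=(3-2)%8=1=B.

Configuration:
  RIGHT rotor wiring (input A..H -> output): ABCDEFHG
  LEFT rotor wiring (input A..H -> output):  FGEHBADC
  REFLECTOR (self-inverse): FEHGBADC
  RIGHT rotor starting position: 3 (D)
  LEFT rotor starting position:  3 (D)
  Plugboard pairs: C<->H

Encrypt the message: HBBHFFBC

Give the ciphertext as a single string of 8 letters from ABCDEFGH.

Char 1 ('H'): step: R->4, L=3; H->plug->C->R->D->L->A->refl->F->L'->C->R'->D->plug->D
Char 2 ('B'): step: R->5, L=3; B->plug->B->R->C->L->F->refl->A->L'->D->R'->D->plug->D
Char 3 ('B'): step: R->6, L=3; B->plug->B->R->A->L->E->refl->B->L'->H->R'->H->plug->C
Char 4 ('H'): step: R->7, L=3; H->plug->C->R->C->L->F->refl->A->L'->D->R'->D->plug->D
Char 5 ('F'): step: R->0, L->4 (L advanced); F->plug->F->R->F->L->C->refl->H->L'->C->R'->C->plug->H
Char 6 ('F'): step: R->1, L=4; F->plug->F->R->G->L->A->refl->F->L'->A->R'->A->plug->A
Char 7 ('B'): step: R->2, L=4; B->plug->B->R->B->L->E->refl->B->L'->E->R'->F->plug->F
Char 8 ('C'): step: R->3, L=4; C->plug->H->R->H->L->D->refl->G->L'->D->R'->E->plug->E

Answer: DDCDHAFE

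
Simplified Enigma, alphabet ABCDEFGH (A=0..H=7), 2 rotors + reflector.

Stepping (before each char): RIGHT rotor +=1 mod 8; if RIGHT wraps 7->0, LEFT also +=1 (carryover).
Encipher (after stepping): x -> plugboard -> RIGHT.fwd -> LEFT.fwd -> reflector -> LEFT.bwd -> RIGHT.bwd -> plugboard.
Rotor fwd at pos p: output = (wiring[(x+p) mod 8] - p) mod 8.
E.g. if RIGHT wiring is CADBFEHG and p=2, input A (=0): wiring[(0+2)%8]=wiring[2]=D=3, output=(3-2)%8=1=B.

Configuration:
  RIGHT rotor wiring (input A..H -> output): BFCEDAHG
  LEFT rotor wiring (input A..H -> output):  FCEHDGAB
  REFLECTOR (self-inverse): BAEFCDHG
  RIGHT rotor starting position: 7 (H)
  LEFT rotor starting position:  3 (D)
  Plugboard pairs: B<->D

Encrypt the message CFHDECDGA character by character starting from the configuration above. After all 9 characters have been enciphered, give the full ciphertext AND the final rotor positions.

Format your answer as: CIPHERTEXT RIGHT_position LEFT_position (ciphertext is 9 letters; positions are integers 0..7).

Answer: AAGCHDGDB 0 5

Derivation:
Char 1 ('C'): step: R->0, L->4 (L advanced); C->plug->C->R->C->L->E->refl->C->L'->B->R'->A->plug->A
Char 2 ('F'): step: R->1, L=4; F->plug->F->R->G->L->A->refl->B->L'->E->R'->A->plug->A
Char 3 ('H'): step: R->2, L=4; H->plug->H->R->D->L->F->refl->D->L'->H->R'->G->plug->G
Char 4 ('D'): step: R->3, L=4; D->plug->B->R->A->L->H->refl->G->L'->F->R'->C->plug->C
Char 5 ('E'): step: R->4, L=4; E->plug->E->R->F->L->G->refl->H->L'->A->R'->H->plug->H
Char 6 ('C'): step: R->5, L=4; C->plug->C->R->B->L->C->refl->E->L'->C->R'->B->plug->D
Char 7 ('D'): step: R->6, L=4; D->plug->B->R->A->L->H->refl->G->L'->F->R'->G->plug->G
Char 8 ('G'): step: R->7, L=4; G->plug->G->R->B->L->C->refl->E->L'->C->R'->B->plug->D
Char 9 ('A'): step: R->0, L->5 (L advanced); A->plug->A->R->B->L->D->refl->F->L'->E->R'->D->plug->B
Final: ciphertext=AAGCHDGDB, RIGHT=0, LEFT=5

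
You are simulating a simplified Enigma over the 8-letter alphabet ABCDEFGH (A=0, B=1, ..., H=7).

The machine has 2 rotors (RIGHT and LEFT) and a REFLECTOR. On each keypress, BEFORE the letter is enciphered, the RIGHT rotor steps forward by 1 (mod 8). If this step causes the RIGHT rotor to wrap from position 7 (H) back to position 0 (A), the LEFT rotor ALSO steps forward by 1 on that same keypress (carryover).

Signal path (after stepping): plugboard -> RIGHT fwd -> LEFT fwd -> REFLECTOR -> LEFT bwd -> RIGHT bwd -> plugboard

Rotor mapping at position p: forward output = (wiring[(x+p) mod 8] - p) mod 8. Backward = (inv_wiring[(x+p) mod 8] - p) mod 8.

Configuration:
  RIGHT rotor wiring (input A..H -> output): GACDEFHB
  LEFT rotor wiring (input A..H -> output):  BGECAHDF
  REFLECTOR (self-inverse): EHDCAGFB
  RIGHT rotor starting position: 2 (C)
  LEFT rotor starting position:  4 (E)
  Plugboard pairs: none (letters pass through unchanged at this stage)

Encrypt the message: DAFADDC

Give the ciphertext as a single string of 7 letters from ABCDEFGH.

Answer: HGDFACD

Derivation:
Char 1 ('D'): step: R->3, L=4; D->plug->D->R->E->L->F->refl->G->L'->H->R'->H->plug->H
Char 2 ('A'): step: R->4, L=4; A->plug->A->R->A->L->E->refl->A->L'->G->R'->G->plug->G
Char 3 ('F'): step: R->5, L=4; F->plug->F->R->F->L->C->refl->D->L'->B->R'->D->plug->D
Char 4 ('A'): step: R->6, L=4; A->plug->A->R->B->L->D->refl->C->L'->F->R'->F->plug->F
Char 5 ('D'): step: R->7, L=4; D->plug->D->R->D->L->B->refl->H->L'->C->R'->A->plug->A
Char 6 ('D'): step: R->0, L->5 (L advanced); D->plug->D->R->D->L->E->refl->A->L'->C->R'->C->plug->C
Char 7 ('C'): step: R->1, L=5; C->plug->C->R->C->L->A->refl->E->L'->D->R'->D->plug->D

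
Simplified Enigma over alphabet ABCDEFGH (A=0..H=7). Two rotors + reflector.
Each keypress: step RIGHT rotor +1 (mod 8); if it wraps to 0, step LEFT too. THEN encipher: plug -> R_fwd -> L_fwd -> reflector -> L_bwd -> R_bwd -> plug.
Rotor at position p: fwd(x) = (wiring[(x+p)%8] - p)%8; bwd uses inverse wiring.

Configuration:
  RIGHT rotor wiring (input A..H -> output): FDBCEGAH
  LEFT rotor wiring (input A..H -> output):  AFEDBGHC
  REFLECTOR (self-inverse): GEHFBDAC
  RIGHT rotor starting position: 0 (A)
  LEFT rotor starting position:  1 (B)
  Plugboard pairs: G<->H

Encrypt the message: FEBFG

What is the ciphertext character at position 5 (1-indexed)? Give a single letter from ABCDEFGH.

Char 1 ('F'): step: R->1, L=1; F->plug->F->R->H->L->H->refl->C->L'->C->R'->A->plug->A
Char 2 ('E'): step: R->2, L=1; E->plug->E->R->G->L->B->refl->E->L'->A->R'->B->plug->B
Char 3 ('B'): step: R->3, L=1; B->plug->B->R->B->L->D->refl->F->L'->E->R'->E->plug->E
Char 4 ('F'): step: R->4, L=1; F->plug->F->R->H->L->H->refl->C->L'->C->R'->B->plug->B
Char 5 ('G'): step: R->5, L=1; G->plug->H->R->H->L->H->refl->C->L'->C->R'->C->plug->C

C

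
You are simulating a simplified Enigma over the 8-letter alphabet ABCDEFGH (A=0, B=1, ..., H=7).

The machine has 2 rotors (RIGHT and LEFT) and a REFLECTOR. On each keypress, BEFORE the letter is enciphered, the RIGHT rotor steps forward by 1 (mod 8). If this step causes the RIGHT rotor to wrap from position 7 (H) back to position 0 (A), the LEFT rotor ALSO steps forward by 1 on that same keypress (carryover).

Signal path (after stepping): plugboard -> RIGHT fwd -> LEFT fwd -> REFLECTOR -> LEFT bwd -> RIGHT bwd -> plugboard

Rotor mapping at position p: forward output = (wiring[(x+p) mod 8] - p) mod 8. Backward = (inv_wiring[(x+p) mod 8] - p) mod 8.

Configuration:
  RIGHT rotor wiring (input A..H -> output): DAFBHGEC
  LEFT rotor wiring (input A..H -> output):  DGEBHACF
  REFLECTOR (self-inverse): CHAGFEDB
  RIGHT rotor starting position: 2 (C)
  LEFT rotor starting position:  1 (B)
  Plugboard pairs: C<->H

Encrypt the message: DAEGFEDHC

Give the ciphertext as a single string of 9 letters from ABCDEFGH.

Char 1 ('D'): step: R->3, L=1; D->plug->D->R->B->L->D->refl->G->L'->D->R'->C->plug->H
Char 2 ('A'): step: R->4, L=1; A->plug->A->R->D->L->G->refl->D->L'->B->R'->G->plug->G
Char 3 ('E'): step: R->5, L=1; E->plug->E->R->D->L->G->refl->D->L'->B->R'->A->plug->A
Char 4 ('G'): step: R->6, L=1; G->plug->G->R->B->L->D->refl->G->L'->D->R'->F->plug->F
Char 5 ('F'): step: R->7, L=1; F->plug->F->R->A->L->F->refl->E->L'->G->R'->D->plug->D
Char 6 ('E'): step: R->0, L->2 (L advanced); E->plug->E->R->H->L->E->refl->F->L'->C->R'->H->plug->C
Char 7 ('D'): step: R->1, L=2; D->plug->D->R->G->L->B->refl->H->L'->B->R'->G->plug->G
Char 8 ('H'): step: R->2, L=2; H->plug->C->R->F->L->D->refl->G->L'->D->R'->A->plug->A
Char 9 ('C'): step: R->3, L=2; C->plug->H->R->C->L->F->refl->E->L'->H->R'->E->plug->E

Answer: HGAFDCGAE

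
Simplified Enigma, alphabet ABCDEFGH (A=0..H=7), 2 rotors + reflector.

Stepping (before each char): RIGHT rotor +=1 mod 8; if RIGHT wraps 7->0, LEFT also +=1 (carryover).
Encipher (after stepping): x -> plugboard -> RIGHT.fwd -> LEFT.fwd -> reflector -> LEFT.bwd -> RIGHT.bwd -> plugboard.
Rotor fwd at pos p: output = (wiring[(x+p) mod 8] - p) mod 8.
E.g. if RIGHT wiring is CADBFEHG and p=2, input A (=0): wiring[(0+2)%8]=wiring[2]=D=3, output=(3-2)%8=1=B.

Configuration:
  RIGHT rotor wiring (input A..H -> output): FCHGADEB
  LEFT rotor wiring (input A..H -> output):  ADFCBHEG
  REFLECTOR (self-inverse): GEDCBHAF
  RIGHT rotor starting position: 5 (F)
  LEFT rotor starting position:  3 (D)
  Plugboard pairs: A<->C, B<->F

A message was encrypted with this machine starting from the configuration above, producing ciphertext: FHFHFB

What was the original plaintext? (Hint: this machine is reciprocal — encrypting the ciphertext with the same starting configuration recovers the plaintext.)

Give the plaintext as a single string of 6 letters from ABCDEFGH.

Char 1 ('F'): step: R->6, L=3; F->plug->B->R->D->L->B->refl->E->L'->C->R'->G->plug->G
Char 2 ('H'): step: R->7, L=3; H->plug->H->R->F->L->F->refl->H->L'->A->R'->D->plug->D
Char 3 ('F'): step: R->0, L->4 (L advanced); F->plug->B->R->C->L->A->refl->G->L'->H->R'->C->plug->A
Char 4 ('H'): step: R->1, L=4; H->plug->H->R->E->L->E->refl->B->L'->G->R'->B->plug->F
Char 5 ('F'): step: R->2, L=4; F->plug->B->R->E->L->E->refl->B->L'->G->R'->C->plug->A
Char 6 ('B'): step: R->3, L=4; B->plug->F->R->C->L->A->refl->G->L'->H->R'->G->plug->G

Answer: GDAFAG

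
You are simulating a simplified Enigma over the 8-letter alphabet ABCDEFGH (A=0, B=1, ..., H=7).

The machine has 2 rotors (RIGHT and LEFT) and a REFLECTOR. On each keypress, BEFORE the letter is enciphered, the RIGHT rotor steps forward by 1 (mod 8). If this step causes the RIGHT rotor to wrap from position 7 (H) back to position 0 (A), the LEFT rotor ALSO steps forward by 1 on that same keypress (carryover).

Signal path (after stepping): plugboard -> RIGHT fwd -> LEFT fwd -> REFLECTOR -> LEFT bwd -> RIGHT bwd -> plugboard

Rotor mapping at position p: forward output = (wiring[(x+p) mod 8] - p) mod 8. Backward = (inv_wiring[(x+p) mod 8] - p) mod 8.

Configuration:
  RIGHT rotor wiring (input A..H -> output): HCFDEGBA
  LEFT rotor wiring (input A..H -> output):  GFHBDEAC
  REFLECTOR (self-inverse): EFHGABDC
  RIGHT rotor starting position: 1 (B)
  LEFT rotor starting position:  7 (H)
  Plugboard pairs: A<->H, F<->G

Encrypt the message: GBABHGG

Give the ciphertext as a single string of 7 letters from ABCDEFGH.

Char 1 ('G'): step: R->2, L=7; G->plug->F->R->G->L->F->refl->B->L'->H->R'->E->plug->E
Char 2 ('B'): step: R->3, L=7; B->plug->B->R->B->L->H->refl->C->L'->E->R'->F->plug->G
Char 3 ('A'): step: R->4, L=7; A->plug->H->R->H->L->B->refl->F->L'->G->R'->F->plug->G
Char 4 ('B'): step: R->5, L=7; B->plug->B->R->E->L->C->refl->H->L'->B->R'->A->plug->H
Char 5 ('H'): step: R->6, L=7; H->plug->A->R->D->L->A->refl->E->L'->F->R'->F->plug->G
Char 6 ('G'): step: R->7, L=7; G->plug->F->R->F->L->E->refl->A->L'->D->R'->C->plug->C
Char 7 ('G'): step: R->0, L->0 (L advanced); G->plug->F->R->G->L->A->refl->E->L'->F->R'->C->plug->C

Answer: EGGHGCC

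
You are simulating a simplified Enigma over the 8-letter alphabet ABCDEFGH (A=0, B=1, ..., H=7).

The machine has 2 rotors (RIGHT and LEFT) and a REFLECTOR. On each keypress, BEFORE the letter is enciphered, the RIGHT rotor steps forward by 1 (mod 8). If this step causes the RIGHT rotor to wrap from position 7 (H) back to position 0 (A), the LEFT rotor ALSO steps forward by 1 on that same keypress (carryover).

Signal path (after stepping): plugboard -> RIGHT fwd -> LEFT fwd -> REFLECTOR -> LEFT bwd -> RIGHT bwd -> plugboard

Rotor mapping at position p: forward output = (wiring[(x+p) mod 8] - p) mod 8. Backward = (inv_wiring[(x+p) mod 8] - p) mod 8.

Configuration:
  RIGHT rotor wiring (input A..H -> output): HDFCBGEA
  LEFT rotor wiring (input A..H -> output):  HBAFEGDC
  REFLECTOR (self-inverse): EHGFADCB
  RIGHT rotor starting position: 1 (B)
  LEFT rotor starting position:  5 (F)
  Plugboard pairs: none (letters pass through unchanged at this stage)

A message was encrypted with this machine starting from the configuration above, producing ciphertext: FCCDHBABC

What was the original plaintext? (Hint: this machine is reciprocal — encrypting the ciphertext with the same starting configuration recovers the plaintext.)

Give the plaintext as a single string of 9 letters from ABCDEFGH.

Char 1 ('F'): step: R->2, L=5; F->plug->F->R->G->L->A->refl->E->L'->E->R'->D->plug->D
Char 2 ('C'): step: R->3, L=5; C->plug->C->R->D->L->C->refl->G->L'->B->R'->D->plug->D
Char 3 ('C'): step: R->4, L=5; C->plug->C->R->A->L->B->refl->H->L'->H->R'->F->plug->F
Char 4 ('D'): step: R->5, L=5; D->plug->D->R->C->L->F->refl->D->L'->F->R'->G->plug->G
Char 5 ('H'): step: R->6, L=5; H->plug->H->R->A->L->B->refl->H->L'->H->R'->E->plug->E
Char 6 ('B'): step: R->7, L=5; B->plug->B->R->A->L->B->refl->H->L'->H->R'->G->plug->G
Char 7 ('A'): step: R->0, L->6 (L advanced); A->plug->A->R->H->L->A->refl->E->L'->B->R'->E->plug->E
Char 8 ('B'): step: R->1, L=6; B->plug->B->R->E->L->C->refl->G->L'->G->R'->H->plug->H
Char 9 ('C'): step: R->2, L=6; C->plug->C->R->H->L->A->refl->E->L'->B->R'->H->plug->H

Answer: DDFGEGEHH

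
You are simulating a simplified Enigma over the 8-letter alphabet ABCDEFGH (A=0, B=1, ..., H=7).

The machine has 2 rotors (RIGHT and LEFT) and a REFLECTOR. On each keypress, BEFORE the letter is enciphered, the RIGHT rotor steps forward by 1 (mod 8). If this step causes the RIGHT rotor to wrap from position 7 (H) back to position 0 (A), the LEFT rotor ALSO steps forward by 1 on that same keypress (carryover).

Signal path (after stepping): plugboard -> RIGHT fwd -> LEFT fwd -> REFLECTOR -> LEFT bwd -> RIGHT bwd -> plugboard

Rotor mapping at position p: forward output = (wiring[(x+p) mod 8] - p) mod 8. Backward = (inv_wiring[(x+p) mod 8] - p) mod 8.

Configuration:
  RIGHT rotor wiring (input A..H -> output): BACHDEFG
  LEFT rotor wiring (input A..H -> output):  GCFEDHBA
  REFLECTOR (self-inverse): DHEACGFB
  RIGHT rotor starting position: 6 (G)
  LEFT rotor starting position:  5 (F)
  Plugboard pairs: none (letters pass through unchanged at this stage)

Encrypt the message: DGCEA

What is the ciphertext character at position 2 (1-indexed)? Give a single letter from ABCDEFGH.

Char 1 ('D'): step: R->7, L=5; D->plug->D->R->D->L->B->refl->H->L'->G->R'->H->plug->H
Char 2 ('G'): step: R->0, L->6 (L advanced); G->plug->G->R->F->L->G->refl->F->L'->G->R'->H->plug->H

H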